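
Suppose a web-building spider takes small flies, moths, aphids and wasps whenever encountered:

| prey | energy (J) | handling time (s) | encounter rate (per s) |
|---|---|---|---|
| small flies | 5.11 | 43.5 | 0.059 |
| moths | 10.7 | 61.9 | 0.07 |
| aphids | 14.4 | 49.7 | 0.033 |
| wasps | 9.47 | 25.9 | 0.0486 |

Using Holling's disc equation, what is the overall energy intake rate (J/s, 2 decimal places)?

R = (0.059×5.11 + 0.07×10.7 + 0.033×14.4 + 0.0486×9.47) / (1 + 0.059×43.5 + 0.07×61.9 + 0.033×49.7 + 0.0486×25.9) = 1.986/10.8 = 0.1839 J/s.

0.18 J/s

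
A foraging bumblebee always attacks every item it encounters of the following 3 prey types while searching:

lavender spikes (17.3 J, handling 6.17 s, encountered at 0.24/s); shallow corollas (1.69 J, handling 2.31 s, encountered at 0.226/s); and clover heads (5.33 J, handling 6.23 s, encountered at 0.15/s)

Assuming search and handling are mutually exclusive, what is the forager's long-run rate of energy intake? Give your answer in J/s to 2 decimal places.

R = (0.24×17.3 + 0.226×1.69 + 0.15×5.33) / (1 + 0.24×6.17 + 0.226×2.31 + 0.15×6.23) = 5.333/3.937 = 1.355 J/s.

1.35 J/s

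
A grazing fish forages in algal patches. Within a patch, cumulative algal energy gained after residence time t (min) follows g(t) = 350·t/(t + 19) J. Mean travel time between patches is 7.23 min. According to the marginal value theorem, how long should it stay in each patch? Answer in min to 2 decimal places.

11.72 min

By the marginal value theorem, leave when the instantaneous gain rate g'(t) equals the habitat-wide average g(t)/(T + t).
g'(t) = 350·19/(t + 19)². Setting 350·19/(t+19)² = 350t/[(t+19)(7.23+t)] gives 19(7.23+t) = t(t+19), so t² = 19×7.23 = 137.4.
t* = √137.4 = 11.72 min.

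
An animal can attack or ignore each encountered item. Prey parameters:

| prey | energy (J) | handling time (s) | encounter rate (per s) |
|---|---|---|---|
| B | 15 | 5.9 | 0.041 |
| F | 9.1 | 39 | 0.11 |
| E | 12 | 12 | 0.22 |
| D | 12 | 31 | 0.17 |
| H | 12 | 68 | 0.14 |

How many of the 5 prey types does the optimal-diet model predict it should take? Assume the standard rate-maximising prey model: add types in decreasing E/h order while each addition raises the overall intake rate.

2

Profitabilities (E/h, J/s): B 2.54, E 1, D 0.387, F 0.233, H 0.176. Add prey in this order while the next type's profitability exceeds the intake rate on those already taken.
Rate on top 1: 0.4952. E: 1 > 0.4952 → include.
Rate on top 2: 0.8385. D: 0.387 < 0.8385 → exclude; stop.
Optimal diet: B, E — 2 of 5 types.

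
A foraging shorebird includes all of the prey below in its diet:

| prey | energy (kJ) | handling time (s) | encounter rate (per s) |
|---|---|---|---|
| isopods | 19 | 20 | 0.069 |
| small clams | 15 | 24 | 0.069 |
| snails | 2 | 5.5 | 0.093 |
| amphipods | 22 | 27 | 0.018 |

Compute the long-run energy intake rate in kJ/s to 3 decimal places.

R = Σλ_iE_i / (1 + Σλ_ih_i)
Numerator: 0.069×19 + 0.069×15 + 0.093×2 + 0.018×22 = 2.928
Denominator: 1 + 0.069×20 + 0.069×24 + 0.093×5.5 + 0.018×27 = 5.034
R = 2.928/5.034 = 0.5817 kJ/s

0.582 kJ/s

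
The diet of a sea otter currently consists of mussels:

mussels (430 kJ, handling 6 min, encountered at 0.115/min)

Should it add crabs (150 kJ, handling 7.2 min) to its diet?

On mussels alone, R = ΣλE/(1+Σλh) = 49.45/1.69 = 29.26 kJ/min.
crabs: E/h = 150/7.2 = 20.83 kJ/min.
Since 20.83 < R, time spent handling crabs is better spent searching.

No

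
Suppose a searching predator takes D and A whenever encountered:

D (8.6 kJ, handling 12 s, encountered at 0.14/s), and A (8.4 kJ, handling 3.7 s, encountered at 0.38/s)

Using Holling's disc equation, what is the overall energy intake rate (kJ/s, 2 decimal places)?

1.08 kJ/s

R = Σλ_iE_i / (1 + Σλ_ih_i)
Numerator: 0.14×8.6 + 0.38×8.4 = 4.396
Denominator: 1 + 0.14×12 + 0.38×3.7 = 4.086
R = 4.396/4.086 = 1.076 kJ/s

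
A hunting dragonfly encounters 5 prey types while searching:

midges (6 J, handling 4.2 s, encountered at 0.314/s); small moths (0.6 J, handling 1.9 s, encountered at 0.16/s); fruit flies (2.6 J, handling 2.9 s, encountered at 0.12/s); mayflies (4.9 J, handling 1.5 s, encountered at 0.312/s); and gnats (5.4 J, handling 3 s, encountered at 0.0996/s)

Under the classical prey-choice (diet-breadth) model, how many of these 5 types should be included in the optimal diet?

3

E/h in descending order: mayflies 3.27, gnats 1.8, midges 1.43, fruit flies 0.897, small moths 0.316 J/s. The optimal diet is the largest prefix of this list for which every included type satisfies E_i/h_i > R on the types above it.
Rate on top 1: 1.041. gnats: 1.8 > 1.041 → include.
Rate on top 2: 1.17. midges: 1.43 > 1.17 → include.
Rate on top 3: 1.28. fruit flies: 0.897 < 1.28 → exclude; stop.
Optimal diet: mayflies, gnats, midges — 3 of 5 types.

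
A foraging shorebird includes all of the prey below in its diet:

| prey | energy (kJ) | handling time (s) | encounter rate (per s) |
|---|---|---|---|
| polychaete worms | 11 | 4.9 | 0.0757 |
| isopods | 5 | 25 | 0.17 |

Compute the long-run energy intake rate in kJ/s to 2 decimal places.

R = Σλ_iE_i / (1 + Σλ_ih_i)
Numerator: 0.0757×11 + 0.17×5 = 1.683
Denominator: 1 + 0.0757×4.9 + 0.17×25 = 5.621
R = 1.683/5.621 = 0.2994 kJ/s

0.30 kJ/s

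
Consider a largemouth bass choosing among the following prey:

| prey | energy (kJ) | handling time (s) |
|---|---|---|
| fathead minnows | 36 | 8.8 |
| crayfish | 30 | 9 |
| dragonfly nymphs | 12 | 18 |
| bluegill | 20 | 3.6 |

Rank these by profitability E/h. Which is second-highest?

In descending order of E/h:
bluegill: 20/3.6 = 5.56 kJ/s
fathead minnows: 36/8.8 = 4.09 kJ/s
crayfish: 30/9 = 3.33 kJ/s
dragonfly nymphs: 12/18 = 0.667 kJ/s

fathead minnows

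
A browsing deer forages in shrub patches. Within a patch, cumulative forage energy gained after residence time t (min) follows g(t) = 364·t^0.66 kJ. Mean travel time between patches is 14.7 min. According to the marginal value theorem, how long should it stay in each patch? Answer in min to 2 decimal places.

Optimal t* satisfies g'(t*) = g(t*)/(T + t*).
g'(t) = 0.66·364·t^-0.34. Setting 0.66·364·t^-0.34 = 364·t^0.66/(14.7+t) gives 0.66(14.7+t) = t, so 0.34·t = 0.66×14.7.
t* = 0.66×14.7/0.34 = 28.54 min.

28.54 min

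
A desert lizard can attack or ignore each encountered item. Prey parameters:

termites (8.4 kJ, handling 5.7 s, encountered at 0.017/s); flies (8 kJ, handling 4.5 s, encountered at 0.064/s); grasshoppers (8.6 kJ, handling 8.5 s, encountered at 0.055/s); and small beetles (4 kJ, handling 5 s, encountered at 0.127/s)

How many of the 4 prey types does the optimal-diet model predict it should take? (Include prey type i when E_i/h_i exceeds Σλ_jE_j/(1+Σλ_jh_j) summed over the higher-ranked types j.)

4

E/h in descending order: flies 1.78, termites 1.47, grasshoppers 1.01, small beetles 0.8 kJ/s. The optimal diet is the largest prefix of this list for which every included type satisfies E_i/h_i > R on the types above it.
Rate on top 1: 0.3975. termites: 1.47 > 0.3975 → include.
Rate on top 2: 0.4728. grasshoppers: 1.01 > 0.4728 → include.
Rate on top 3: 0.6088. small beetles: 0.8 > 0.6088 → include.
Optimal diet: flies, termites, grasshoppers, small beetles — 4 of 4 types.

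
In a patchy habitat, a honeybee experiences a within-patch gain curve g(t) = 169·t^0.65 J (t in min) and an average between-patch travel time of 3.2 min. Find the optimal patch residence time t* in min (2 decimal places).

5.94 min

Optimal t* satisfies g'(t*) = g(t*)/(T + t*).
g'(t) = 0.65·169·t^-0.35. Setting 0.65·169·t^-0.35 = 169·t^0.65/(3.2+t) gives 0.65(3.2+t) = t, so 0.35·t = 0.65×3.2.
t* = 0.65×3.2/0.35 = 5.943 min.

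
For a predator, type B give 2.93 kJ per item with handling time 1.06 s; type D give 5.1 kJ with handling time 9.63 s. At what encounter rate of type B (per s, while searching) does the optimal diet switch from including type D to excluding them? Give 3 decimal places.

At the threshold, the rate on type B alone equals the profitability of type D: λ·2.93/(1 + λ·1.06) = 5.1/9.63 = 0.5296.
Rearranging, λ(2.93 − 0.5296×1.06) = 0.5296, so λ = 0.5296/2.369 = 0.2236 per s.

0.224 per s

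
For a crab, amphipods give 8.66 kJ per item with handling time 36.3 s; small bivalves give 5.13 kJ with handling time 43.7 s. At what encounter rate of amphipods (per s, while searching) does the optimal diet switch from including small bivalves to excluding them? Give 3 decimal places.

Drop small bivalves once their profitability E₂/h₂ falls below the rate achievable on amphipods alone: E₂/h₂ = λE₁/(1 + λh₁).
Solve for λ: λE₁h₂ = E₂(1 + λh₁) → λ(E₁h₂ − E₂h₁) = E₂ → λ = E₂/(E₁h₂ − E₂h₁).
λ = 5.13/(8.66×43.7 − 5.13×36.3) = 5.13/192.2 = 0.02669 per s.

0.027 per s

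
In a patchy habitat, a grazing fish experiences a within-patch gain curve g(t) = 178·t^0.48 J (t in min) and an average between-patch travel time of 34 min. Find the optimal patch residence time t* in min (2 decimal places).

31.38 min

Maximise g(t)/(T+t): set derivative to zero → g'(t)(T+t) = g(t).
g'(t) = 0.48·178·t^-0.52. Setting 0.48·178·t^-0.52 = 178·t^0.48/(34+t) gives 0.48(34+t) = t, so 0.52·t = 0.48×34.
t* = 0.48×34/0.52 = 31.38 min.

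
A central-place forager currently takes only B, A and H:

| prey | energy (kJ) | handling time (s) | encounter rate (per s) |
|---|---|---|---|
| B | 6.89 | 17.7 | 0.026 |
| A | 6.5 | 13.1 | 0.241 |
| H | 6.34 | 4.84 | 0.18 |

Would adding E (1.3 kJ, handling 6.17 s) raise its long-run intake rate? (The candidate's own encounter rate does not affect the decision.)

Current rate: (0.026×6.89 + 0.241×6.5 + 0.18×6.34)/(1 + 0.026×17.7 + 0.241×13.1 + 0.18×4.84) = 0.526 kJ/s.
Profitability of E: 1.3/6.17 = 0.2107 kJ/s.
0.2107 < 0.526, so adding E would lower the average — exclude it.

No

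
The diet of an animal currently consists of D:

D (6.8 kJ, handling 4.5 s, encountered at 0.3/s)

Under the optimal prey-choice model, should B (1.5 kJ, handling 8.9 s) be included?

Intake rate on the current diet: R = (0.3×6.8) / (1 + 0.3×4.5) = 2.04/2.35 = 0.8681 kJ/s.
Profitability of B: 1.5/8.9 = 0.1685 kJ/s.
Since 0.1685 < R, time spent handling B is better spent searching.

No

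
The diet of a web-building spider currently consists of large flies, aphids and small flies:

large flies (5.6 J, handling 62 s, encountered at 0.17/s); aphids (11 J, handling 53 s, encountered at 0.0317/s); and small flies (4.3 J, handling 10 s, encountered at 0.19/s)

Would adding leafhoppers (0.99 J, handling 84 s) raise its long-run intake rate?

Current rate: (0.17×5.6 + 0.0317×11 + 0.19×4.3)/(1 + 0.17×62 + 0.0317×53 + 0.19×10) = 0.1401 J/s.
leafhoppers: E/h = 0.99/84 = 0.01179 J/s.
Since 0.01179 < R, time spent handling leafhoppers is better spent searching.

No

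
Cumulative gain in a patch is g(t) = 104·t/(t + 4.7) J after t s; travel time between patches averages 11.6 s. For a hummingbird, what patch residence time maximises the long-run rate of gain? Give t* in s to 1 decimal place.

Optimal t* satisfies g'(t*) = g(t*)/(T + t*).
g'(t) = 104·4.7/(t + 4.7)². Setting 104·4.7/(t+4.7)² = 104t/[(t+4.7)(11.6+t)] gives 4.7(11.6+t) = t(t+4.7), so t² = 4.7×11.6 = 54.52.
t* = √54.52 = 7.384 s.

7.4 s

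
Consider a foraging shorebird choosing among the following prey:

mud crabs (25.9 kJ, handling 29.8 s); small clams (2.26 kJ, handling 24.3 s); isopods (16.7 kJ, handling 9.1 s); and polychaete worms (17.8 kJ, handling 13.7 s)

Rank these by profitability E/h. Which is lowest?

small clams

In descending order of E/h:
isopods: 16.7/9.1 = 1.84 kJ/s
polychaete worms: 17.8/13.7 = 1.3 kJ/s
mud crabs: 25.9/29.8 = 0.869 kJ/s
small clams: 2.26/24.3 = 0.093 kJ/s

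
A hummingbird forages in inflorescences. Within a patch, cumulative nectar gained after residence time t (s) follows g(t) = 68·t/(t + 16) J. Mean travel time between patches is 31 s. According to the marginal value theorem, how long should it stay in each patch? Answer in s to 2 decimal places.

By the marginal value theorem, leave when the instantaneous gain rate g'(t) equals the habitat-wide average g(t)/(T + t).
g'(t) = 68·16/(t + 16)². Setting 68·16/(t+16)² = 68t/[(t+16)(31+t)] gives 16(31+t) = t(t+16), so t² = 16×31 = 496.
t* = √496 = 22.27 s.

22.27 s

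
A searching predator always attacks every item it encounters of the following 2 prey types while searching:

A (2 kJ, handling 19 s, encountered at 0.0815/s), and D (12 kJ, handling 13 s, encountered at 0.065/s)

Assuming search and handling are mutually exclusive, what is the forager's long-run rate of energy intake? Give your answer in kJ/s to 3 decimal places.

0.278 kJ/s

R = (0.0815×2 + 0.065×12) / (1 + 0.0815×19 + 0.065×13) = 0.943/3.393 = 0.2779 kJ/s.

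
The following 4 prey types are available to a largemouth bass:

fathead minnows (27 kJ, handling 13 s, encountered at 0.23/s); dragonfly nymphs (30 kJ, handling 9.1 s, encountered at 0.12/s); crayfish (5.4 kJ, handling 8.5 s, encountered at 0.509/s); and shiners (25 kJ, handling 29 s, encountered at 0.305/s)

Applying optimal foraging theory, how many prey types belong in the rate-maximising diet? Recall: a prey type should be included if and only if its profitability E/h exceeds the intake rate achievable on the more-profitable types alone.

2

Rank by E/h (kJ/s): dragonfly nymphs 3.3, fathead minnows 2.08, shiners 0.862, crayfish 0.635. Include each in turn until the next type's E/h falls below the running intake rate.
Rate on top 1: 1.721. fathead minnows: 2.08 > 1.721 → include.
Rate on top 2: 1.93. shiners: 0.862 < 1.93 → exclude; stop.
Optimal diet: dragonfly nymphs, fathead minnows — 2 of 4 types.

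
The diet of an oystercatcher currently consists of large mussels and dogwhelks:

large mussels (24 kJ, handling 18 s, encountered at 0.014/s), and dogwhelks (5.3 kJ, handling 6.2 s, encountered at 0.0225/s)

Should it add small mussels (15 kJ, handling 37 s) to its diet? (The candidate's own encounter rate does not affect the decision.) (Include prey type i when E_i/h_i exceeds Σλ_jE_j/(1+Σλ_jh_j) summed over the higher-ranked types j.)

Yes

On large mussels and dogwhelks alone, R = ΣλE/(1+Σλh) = 0.4553/1.391 = 0.3272 kJ/s.
Profitability of small mussels: 15/37 = 0.4054 kJ/s.
Since 0.4054 > R, including small mussels increases the long-run rate.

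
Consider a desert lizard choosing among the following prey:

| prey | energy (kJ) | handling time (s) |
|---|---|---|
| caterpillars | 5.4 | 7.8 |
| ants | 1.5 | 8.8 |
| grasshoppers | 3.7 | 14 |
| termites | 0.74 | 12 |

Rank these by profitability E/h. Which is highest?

caterpillars

Profitability E/h (kJ/s): caterpillars = 5.4/7.8 = 0.692, ants = 1.5/8.8 = 0.17, grasshoppers = 3.7/14 = 0.264, termites = 0.74/12 = 0.0617.
Ranked: caterpillars > grasshoppers > ants > termites.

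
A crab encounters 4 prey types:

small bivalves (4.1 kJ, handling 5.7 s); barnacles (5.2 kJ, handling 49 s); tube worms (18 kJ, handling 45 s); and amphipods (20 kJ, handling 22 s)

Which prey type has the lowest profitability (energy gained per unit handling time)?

In descending order of E/h:
amphipods: 20/22 = 0.909 kJ/s
small bivalves: 4.1/5.7 = 0.719 kJ/s
tube worms: 18/45 = 0.4 kJ/s
barnacles: 5.2/49 = 0.106 kJ/s

barnacles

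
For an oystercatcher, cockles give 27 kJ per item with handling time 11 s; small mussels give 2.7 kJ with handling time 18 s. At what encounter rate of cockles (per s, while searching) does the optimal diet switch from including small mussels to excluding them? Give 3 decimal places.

0.006 per s

Drop small mussels once their profitability E₂/h₂ falls below the rate achievable on cockles alone: E₂/h₂ = λE₁/(1 + λh₁).
Solve for λ: λE₁h₂ = E₂(1 + λh₁) → λ(E₁h₂ − E₂h₁) = E₂ → λ = E₂/(E₁h₂ − E₂h₁).
λ = 2.7/(27×18 − 2.7×11) = 2.7/456.3 = 0.005917 per s.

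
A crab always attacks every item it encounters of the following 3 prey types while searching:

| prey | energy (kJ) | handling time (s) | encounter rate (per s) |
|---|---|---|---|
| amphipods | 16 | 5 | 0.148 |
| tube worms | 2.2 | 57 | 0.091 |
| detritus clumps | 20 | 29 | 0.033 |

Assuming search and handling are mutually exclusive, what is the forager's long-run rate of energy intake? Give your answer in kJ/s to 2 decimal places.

0.41 kJ/s

R = Σλ_iE_i / (1 + Σλ_ih_i)
Numerator: 0.148×16 + 0.091×2.2 + 0.033×20 = 3.228
Denominator: 1 + 0.148×5 + 0.091×57 + 0.033×29 = 7.884
R = 3.228/7.884 = 0.4095 kJ/s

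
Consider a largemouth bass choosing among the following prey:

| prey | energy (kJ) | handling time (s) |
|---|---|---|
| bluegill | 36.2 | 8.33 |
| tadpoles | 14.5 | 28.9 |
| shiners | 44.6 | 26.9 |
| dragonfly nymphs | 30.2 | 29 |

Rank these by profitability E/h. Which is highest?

Profitability E/h (kJ/s): bluegill = 36.2/8.33 = 4.35, tadpoles = 14.5/28.9 = 0.502, shiners = 44.6/26.9 = 1.66, dragonfly nymphs = 30.2/29 = 1.04.
Ranked: bluegill > shiners > dragonfly nymphs > tadpoles.

bluegill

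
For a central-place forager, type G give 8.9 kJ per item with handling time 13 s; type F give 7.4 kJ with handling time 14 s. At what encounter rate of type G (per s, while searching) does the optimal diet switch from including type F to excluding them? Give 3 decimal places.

The zero-one rule: include type F iff E₂/h₂ > λE₁/(1+λh₁). Equality gives the switch point.
λE₁h₂ = E₂ + λE₂h₁ ⇒ λ = E₂/(E₁h₂ − E₂h₁) = 7.4/(124.6 − 96.2) = 0.2606 per s.

0.261 per s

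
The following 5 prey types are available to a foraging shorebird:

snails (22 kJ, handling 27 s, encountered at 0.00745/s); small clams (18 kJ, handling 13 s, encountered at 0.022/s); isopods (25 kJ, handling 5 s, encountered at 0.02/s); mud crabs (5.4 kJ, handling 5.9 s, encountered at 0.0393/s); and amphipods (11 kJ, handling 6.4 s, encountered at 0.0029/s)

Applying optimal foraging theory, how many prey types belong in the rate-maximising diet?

Rank by E/h (kJ/s): isopods 5, amphipods 1.72, small clams 1.38, mud crabs 0.915, snails 0.815. Include each in turn until the next type's E/h falls below the running intake rate.
Rate on top 1: 0.4545. amphipods: 1.72 > 0.4545 → include.
Rate on top 2: 0.4755. small clams: 1.38 > 0.4755 → include.
Rate on top 3: 0.6606. mud crabs: 0.915 > 0.6606 → include.
Rate on top 4: 0.6967. snails: 0.815 > 0.6967 → include.
Optimal diet: isopods, amphipods, small clams, mud crabs, snails — 5 of 5 types.

5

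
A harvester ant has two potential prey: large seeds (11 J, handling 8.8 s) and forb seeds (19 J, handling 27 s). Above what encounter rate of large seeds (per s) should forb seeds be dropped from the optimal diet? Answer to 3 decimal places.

Drop forb seeds once their profitability E₂/h₂ falls below the rate achievable on large seeds alone: E₂/h₂ = λE₁/(1 + λh₁).
Solve for λ: λE₁h₂ = E₂(1 + λh₁) → λ(E₁h₂ − E₂h₁) = E₂ → λ = E₂/(E₁h₂ − E₂h₁).
λ = 19/(11×27 − 19×8.8) = 19/129.8 = 0.1464 per s.

0.146 per s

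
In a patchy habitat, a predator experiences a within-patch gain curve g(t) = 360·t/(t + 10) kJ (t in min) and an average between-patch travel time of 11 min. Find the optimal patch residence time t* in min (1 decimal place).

Maximise g(t)/(T+t): set derivative to zero → g'(t)(T+t) = g(t).
g'(t) = 360·10/(t + 10)². Setting 360·10/(t+10)² = 360t/[(t+10)(11+t)] gives 10(11+t) = t(t+10), so t² = 10×11 = 110.
t* = √110 = 10.49 min.

10.5 min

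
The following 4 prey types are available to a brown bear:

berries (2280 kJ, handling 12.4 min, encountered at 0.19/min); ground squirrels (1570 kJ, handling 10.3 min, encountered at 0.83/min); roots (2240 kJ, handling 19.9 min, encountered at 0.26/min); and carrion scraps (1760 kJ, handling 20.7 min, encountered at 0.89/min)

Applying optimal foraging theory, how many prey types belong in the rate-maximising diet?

Profitabilities (E/h, kJ/min): berries 184, ground squirrels 152, roots 113, carrion scraps 85. Add prey in this order while the next type's profitability exceeds the intake rate on those already taken.
Rate on top 1: 129.1. ground squirrels: 152 > 129.1 → include.
Rate on top 2: 145.8. roots: 113 < 145.8 → exclude; stop.
Optimal diet: berries, ground squirrels — 2 of 4 types.

2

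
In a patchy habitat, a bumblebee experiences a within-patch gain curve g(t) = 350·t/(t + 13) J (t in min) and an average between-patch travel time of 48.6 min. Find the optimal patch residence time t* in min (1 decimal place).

Optimal t* satisfies g'(t*) = g(t*)/(T + t*).
g'(t) = 350·13/(t + 13)². Setting 350·13/(t+13)² = 350t/[(t+13)(48.6+t)] gives 13(48.6+t) = t(t+13), so t² = 13×48.6 = 631.8.
t* = √631.8 = 25.14 min.

25.1 min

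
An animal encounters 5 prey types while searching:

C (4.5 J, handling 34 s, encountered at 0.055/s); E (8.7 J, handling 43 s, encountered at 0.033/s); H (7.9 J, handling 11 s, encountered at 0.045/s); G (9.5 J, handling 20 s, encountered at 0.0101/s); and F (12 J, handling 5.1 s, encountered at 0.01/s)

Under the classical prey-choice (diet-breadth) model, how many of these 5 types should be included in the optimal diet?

3

Profitabilities (E/h, J/s): F 2.35, H 0.718, G 0.475, E 0.202, C 0.132. Add prey in this order while the next type's profitability exceeds the intake rate on those already taken.
Rate on top 1: 0.1142. H: 0.718 > 0.1142 → include.
Rate on top 2: 0.3076. G: 0.475 > 0.3076 → include.
Rate on top 3: 0.3269. E: 0.202 < 0.3269 → exclude; stop.
Optimal diet: F, H, G — 3 of 5 types.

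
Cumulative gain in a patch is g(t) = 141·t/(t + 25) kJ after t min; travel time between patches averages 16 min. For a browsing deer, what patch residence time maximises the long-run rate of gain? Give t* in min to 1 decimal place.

By the marginal value theorem, leave when the instantaneous gain rate g'(t) equals the habitat-wide average g(t)/(T + t).
g'(t) = 141·25/(t + 25)². Setting 141·25/(t+25)² = 141t/[(t+25)(16+t)] gives 25(16+t) = t(t+25), so t² = 25×16 = 400.
t* = √400 = 20 min.

20.0 min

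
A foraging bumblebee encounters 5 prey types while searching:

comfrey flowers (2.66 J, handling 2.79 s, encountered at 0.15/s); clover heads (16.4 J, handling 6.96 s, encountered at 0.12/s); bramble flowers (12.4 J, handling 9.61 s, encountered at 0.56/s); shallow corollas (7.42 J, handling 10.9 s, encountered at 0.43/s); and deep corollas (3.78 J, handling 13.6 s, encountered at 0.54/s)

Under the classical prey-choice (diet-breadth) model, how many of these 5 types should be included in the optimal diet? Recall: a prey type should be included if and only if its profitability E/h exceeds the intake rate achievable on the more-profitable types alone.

Profitabilities (E/h, J/s): clover heads 2.36, bramble flowers 1.29, comfrey flowers 0.953, shallow corollas 0.681, deep corollas 0.278. Add prey in this order while the next type's profitability exceeds the intake rate on those already taken.
Rate on top 1: 1.072. bramble flowers: 1.29 > 1.072 → include.
Rate on top 2: 1.235. comfrey flowers: 0.953 < 1.235 → exclude; stop.
Optimal diet: clover heads, bramble flowers — 2 of 5 types.

2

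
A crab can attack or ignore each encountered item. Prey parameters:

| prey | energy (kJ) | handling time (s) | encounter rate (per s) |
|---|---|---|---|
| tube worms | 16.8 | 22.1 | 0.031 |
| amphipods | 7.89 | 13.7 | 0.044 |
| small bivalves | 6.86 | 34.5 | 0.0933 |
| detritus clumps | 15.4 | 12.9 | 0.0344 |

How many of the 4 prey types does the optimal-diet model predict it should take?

3

Rank by E/h (kJ/s): detritus clumps 1.19, tube worms 0.76, amphipods 0.576, small bivalves 0.199. Include each in turn until the next type's E/h falls below the running intake rate.
Rate on top 1: 0.3669. tube worms: 0.76 > 0.3669 → include.
Rate on top 2: 0.4935. amphipods: 0.576 > 0.4935 → include.
Rate on top 3: 0.5117. small bivalves: 0.199 < 0.5117 → exclude; stop.
Optimal diet: detritus clumps, tube worms, amphipods — 3 of 4 types.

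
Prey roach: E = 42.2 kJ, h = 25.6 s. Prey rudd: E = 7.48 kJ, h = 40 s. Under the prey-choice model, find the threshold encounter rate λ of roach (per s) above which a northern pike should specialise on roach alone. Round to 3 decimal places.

0.005 per s

At the threshold, the rate on roach alone equals the profitability of rudd: λ·42.2/(1 + λ·25.6) = 7.48/40 = 0.187.
Rearranging, λ(42.2 − 0.187×25.6) = 0.187, so λ = 0.187/37.41 = 0.004998 per s.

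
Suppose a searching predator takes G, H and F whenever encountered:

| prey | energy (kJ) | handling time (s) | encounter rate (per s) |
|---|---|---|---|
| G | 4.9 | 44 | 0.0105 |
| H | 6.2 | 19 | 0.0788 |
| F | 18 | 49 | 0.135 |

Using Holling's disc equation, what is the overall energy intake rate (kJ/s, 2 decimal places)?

Energy encountered per unit search time: 0.0105×4.9 + 0.0788×6.2 + 0.135×18 = 2.97 kJ/s.
Handling time per unit search time: 0.0105×44 + 0.0788×19 + 0.135×49 = 8.574.
Rate = 2.97/(1 + 8.574) = 0.3102 kJ/s.

0.31 kJ/s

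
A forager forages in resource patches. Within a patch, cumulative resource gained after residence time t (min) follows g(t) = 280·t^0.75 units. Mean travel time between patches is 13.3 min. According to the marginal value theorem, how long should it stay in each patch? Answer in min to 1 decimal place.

39.9 min

By the marginal value theorem, leave when the instantaneous gain rate g'(t) equals the habitat-wide average g(t)/(T + t).
g'(t) = 0.75·280·t^-0.25. Setting 0.75·280·t^-0.25 = 280·t^0.75/(13.3+t) gives 0.75(13.3+t) = t, so 0.25·t = 0.75×13.3.
t* = 0.75×13.3/0.25 = 39.9 min.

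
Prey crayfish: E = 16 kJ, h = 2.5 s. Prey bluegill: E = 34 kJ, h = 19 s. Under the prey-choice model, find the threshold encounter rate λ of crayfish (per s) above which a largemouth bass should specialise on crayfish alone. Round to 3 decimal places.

0.155 per s

The zero-one rule: include bluegill iff E₂/h₂ > λE₁/(1+λh₁). Equality gives the switch point.
λE₁h₂ = E₂ + λE₂h₁ ⇒ λ = E₂/(E₁h₂ − E₂h₁) = 34/(304 − 85) = 0.1553 per s.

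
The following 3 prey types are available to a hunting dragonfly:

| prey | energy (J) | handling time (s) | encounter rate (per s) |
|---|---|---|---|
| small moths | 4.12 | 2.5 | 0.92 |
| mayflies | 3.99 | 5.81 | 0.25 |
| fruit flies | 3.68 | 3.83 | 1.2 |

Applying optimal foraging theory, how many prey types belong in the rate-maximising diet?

Rank by E/h (J/s): small moths 1.65, fruit flies 0.961, mayflies 0.687. Include each in turn until the next type's E/h falls below the running intake rate.
Rate on top 1: 1.149. fruit flies: 0.961 < 1.149 → exclude; stop.
Optimal diet: small moths — 1 of 3 types.

1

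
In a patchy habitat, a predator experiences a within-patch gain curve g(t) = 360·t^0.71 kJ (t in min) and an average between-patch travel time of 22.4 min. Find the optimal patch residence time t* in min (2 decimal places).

54.84 min

Maximise g(t)/(T+t): set derivative to zero → g'(t)(T+t) = g(t).
g'(t) = 0.71·360·t^-0.29. Setting 0.71·360·t^-0.29 = 360·t^0.71/(22.4+t) gives 0.71(22.4+t) = t, so 0.29·t = 0.71×22.4.
t* = 0.71×22.4/0.29 = 54.84 min.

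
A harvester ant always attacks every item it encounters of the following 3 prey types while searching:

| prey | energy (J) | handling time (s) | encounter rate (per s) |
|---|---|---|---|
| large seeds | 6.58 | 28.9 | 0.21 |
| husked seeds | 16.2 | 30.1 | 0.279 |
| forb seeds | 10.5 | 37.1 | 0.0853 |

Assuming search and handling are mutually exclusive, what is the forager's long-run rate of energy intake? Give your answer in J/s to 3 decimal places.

0.365 J/s

Energy encountered per unit search time: 0.21×6.58 + 0.279×16.2 + 0.0853×10.5 = 6.797 J/s.
Handling time per unit search time: 0.21×28.9 + 0.279×30.1 + 0.0853×37.1 = 17.63.
Rate = 6.797/(1 + 17.63) = 0.3648 J/s.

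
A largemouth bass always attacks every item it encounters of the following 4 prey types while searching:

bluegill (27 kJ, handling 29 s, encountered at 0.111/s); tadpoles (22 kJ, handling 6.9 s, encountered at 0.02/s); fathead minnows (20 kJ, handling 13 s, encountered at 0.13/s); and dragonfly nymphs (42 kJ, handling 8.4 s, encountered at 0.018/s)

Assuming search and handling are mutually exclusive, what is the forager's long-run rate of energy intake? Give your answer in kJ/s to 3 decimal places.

1.096 kJ/s

R = (0.111×27 + 0.02×22 + 0.13×20 + 0.018×42) / (1 + 0.111×29 + 0.02×6.9 + 0.13×13 + 0.018×8.4) = 6.793/6.198 = 1.096 kJ/s.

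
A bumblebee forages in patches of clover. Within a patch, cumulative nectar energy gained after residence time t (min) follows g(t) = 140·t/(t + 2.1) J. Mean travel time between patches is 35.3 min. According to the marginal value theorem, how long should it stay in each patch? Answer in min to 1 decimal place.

8.6 min

Maximise g(t)/(T+t): set derivative to zero → g'(t)(T+t) = g(t).
g'(t) = 140·2.1/(t + 2.1)². Setting 140·2.1/(t+2.1)² = 140t/[(t+2.1)(35.3+t)] gives 2.1(35.3+t) = t(t+2.1), so t² = 2.1×35.3 = 74.13.
t* = √74.13 = 8.61 min.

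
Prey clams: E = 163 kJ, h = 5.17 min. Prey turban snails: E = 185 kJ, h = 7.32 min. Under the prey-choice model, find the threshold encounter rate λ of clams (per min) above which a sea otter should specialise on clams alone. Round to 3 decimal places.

0.782 per min

At the threshold, the rate on clams alone equals the profitability of turban snails: λ·163/(1 + λ·5.17) = 185/7.32 = 25.27.
Rearranging, λ(163 − 25.27×5.17) = 25.27, so λ = 25.27/32.34 = 0.7815 per min.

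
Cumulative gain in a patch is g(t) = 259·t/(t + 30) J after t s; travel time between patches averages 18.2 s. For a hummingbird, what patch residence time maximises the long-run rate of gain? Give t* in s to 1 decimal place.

Optimal t* satisfies g'(t*) = g(t*)/(T + t*).
g'(t) = 259·30/(t + 30)². Setting 259·30/(t+30)² = 259t/[(t+30)(18.2+t)] gives 30(18.2+t) = t(t+30), so t² = 30×18.2 = 546.
t* = √546 = 23.37 s.

23.4 s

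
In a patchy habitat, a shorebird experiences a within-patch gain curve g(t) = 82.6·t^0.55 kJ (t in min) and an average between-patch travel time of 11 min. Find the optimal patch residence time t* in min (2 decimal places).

13.44 min

Maximise g(t)/(T+t): set derivative to zero → g'(t)(T+t) = g(t).
g'(t) = 0.55·82.6·t^-0.45. Setting 0.55·82.6·t^-0.45 = 82.6·t^0.55/(11+t) gives 0.55(11+t) = t, so 0.45·t = 0.55×11.
t* = 0.55×11/0.45 = 13.44 min.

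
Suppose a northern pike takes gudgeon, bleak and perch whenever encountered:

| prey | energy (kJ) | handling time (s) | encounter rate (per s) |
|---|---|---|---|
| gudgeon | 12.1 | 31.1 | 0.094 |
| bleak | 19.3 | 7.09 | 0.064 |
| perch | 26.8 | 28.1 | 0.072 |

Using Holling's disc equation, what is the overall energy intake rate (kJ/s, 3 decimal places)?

0.672 kJ/s

R = (0.094×12.1 + 0.064×19.3 + 0.072×26.8) / (1 + 0.094×31.1 + 0.064×7.09 + 0.072×28.1) = 4.302/6.4 = 0.6722 kJ/s.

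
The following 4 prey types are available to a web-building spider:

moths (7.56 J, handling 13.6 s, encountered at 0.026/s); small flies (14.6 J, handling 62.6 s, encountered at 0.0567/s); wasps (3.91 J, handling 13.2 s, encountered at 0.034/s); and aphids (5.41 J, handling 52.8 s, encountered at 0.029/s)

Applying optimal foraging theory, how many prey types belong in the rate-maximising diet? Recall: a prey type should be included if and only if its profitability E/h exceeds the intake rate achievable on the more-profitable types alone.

3

E/h in descending order: moths 0.556, wasps 0.296, small flies 0.233, aphids 0.102 J/s. The optimal diet is the largest prefix of this list for which every included type satisfies E_i/h_i > R on the types above it.
Rate on top 1: 0.1452. wasps: 0.296 > 0.1452 → include.
Rate on top 2: 0.1828. small flies: 0.233 > 0.1828 → include.
Rate on top 3: 0.2162. aphids: 0.102 < 0.2162 → exclude; stop.
Optimal diet: moths, wasps, small flies — 3 of 4 types.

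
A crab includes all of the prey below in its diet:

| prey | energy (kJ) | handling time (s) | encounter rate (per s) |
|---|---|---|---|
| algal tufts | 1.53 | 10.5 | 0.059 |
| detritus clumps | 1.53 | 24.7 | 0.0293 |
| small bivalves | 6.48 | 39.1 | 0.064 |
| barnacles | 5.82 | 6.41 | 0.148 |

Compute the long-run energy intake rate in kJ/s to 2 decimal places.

R = (0.059×1.53 + 0.0293×1.53 + 0.064×6.48 + 0.148×5.82) / (1 + 0.059×10.5 + 0.0293×24.7 + 0.064×39.1 + 0.148×6.41) = 1.411/5.794 = 0.2435 kJ/s.

0.24 kJ/s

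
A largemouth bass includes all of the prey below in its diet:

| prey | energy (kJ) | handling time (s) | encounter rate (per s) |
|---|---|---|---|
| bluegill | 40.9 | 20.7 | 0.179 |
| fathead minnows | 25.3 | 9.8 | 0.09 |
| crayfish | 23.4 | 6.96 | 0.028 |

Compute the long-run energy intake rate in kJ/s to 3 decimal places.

1.773 kJ/s

R = (0.179×40.9 + 0.09×25.3 + 0.028×23.4) / (1 + 0.179×20.7 + 0.09×9.8 + 0.028×6.96) = 10.25/5.782 = 1.773 kJ/s.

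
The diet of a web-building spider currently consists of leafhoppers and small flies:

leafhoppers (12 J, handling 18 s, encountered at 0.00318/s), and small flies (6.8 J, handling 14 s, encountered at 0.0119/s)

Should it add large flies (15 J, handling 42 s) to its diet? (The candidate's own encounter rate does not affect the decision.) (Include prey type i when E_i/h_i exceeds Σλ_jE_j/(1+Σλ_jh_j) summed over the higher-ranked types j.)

Yes

Intake rate on the current diet: R = (0.00318×12 + 0.0119×6.8) / (1 + 0.00318×18 + 0.0119×14) = 0.1191/1.224 = 0.0973 J/s.
large flies: E/h = 15/42 = 0.3571 J/s.
0.3571 > 0.0973, so adding large flies raises the average — include it.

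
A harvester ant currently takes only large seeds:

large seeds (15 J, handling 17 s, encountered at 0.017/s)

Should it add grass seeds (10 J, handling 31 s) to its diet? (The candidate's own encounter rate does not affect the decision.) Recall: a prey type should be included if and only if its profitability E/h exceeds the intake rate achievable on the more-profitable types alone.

Intake rate on the current diet: R = (0.017×15) / (1 + 0.017×17) = 0.255/1.289 = 0.1978 J/s.
Profitability of grass seeds: 10/31 = 0.3226 J/s.
Since 0.3226 > R, including grass seeds increases the long-run rate.

Yes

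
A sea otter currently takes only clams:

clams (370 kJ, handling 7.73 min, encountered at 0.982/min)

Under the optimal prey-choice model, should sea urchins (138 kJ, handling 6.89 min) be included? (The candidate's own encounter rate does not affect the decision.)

No

Intake rate on the current diet: R = (0.982×370) / (1 + 0.982×7.73) = 363.3/8.591 = 42.29 kJ/min.
sea urchins: E/h = 138/6.89 = 20.03 kJ/min.
20.03 < 42.29, so adding sea urchins would lower the average — exclude it.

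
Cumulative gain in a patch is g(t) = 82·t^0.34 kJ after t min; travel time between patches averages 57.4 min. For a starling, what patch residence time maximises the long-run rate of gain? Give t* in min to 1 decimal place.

29.6 min

By the marginal value theorem, leave when the instantaneous gain rate g'(t) equals the habitat-wide average g(t)/(T + t).
g'(t) = 0.34·82·t^-0.66. Setting 0.34·82·t^-0.66 = 82·t^0.34/(57.4+t) gives 0.34(57.4+t) = t, so 0.66·t = 0.34×57.4.
t* = 0.34×57.4/0.66 = 29.57 min.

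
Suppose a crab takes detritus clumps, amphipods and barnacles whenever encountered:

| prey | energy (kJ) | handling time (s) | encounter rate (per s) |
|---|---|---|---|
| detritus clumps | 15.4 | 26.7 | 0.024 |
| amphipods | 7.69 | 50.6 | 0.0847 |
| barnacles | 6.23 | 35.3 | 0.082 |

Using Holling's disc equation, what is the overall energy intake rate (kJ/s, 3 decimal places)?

R = Σλ_iE_i / (1 + Σλ_ih_i)
Numerator: 0.024×15.4 + 0.0847×7.69 + 0.082×6.23 = 1.532
Denominator: 1 + 0.024×26.7 + 0.0847×50.6 + 0.082×35.3 = 8.821
R = 1.532/8.821 = 0.1736 kJ/s

0.174 kJ/s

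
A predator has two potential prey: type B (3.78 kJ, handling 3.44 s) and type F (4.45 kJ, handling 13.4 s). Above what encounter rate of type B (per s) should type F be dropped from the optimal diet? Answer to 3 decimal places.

Drop type F once their profitability E₂/h₂ falls below the rate achievable on type B alone: E₂/h₂ = λE₁/(1 + λh₁).
Solve for λ: λE₁h₂ = E₂(1 + λh₁) → λ(E₁h₂ − E₂h₁) = E₂ → λ = E₂/(E₁h₂ − E₂h₁).
λ = 4.45/(3.78×13.4 − 4.45×3.44) = 4.45/35.34 = 0.1259 per s.

0.126 per s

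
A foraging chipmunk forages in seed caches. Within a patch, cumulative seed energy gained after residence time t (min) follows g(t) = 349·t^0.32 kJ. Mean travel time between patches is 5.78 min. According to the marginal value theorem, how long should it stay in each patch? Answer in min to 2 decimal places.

2.72 min

Optimal t* satisfies g'(t*) = g(t*)/(T + t*).
g'(t) = 0.32·349·t^-0.68. Setting 0.32·349·t^-0.68 = 349·t^0.32/(5.78+t) gives 0.32(5.78+t) = t, so 0.68·t = 0.32×5.78.
t* = 0.32×5.78/0.68 = 2.72 min.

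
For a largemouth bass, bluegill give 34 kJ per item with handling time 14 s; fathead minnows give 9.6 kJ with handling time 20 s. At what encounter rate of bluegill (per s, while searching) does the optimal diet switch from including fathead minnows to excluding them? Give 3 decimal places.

Drop fathead minnows once their profitability E₂/h₂ falls below the rate achievable on bluegill alone: E₂/h₂ = λE₁/(1 + λh₁).
Solve for λ: λE₁h₂ = E₂(1 + λh₁) → λ(E₁h₂ − E₂h₁) = E₂ → λ = E₂/(E₁h₂ − E₂h₁).
λ = 9.6/(34×20 − 9.6×14) = 9.6/545.6 = 0.0176 per s.

0.018 per s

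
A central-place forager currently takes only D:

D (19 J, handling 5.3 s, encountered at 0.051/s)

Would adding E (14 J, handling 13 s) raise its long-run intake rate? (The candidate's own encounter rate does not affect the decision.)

Current rate: (0.051×19)/(1 + 0.051×5.3) = 0.7628 J/s.
E: E/h = 14/13 = 1.077 J/s.
1.077 > 0.7628, so adding E raises the average — include it.

Yes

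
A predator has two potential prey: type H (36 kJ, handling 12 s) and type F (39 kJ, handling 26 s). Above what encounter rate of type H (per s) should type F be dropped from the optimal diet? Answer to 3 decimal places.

0.083 per s

The zero-one rule: include type F iff E₂/h₂ > λE₁/(1+λh₁). Equality gives the switch point.
λE₁h₂ = E₂ + λE₂h₁ ⇒ λ = E₂/(E₁h₂ − E₂h₁) = 39/(936 − 468) = 0.08333 per s.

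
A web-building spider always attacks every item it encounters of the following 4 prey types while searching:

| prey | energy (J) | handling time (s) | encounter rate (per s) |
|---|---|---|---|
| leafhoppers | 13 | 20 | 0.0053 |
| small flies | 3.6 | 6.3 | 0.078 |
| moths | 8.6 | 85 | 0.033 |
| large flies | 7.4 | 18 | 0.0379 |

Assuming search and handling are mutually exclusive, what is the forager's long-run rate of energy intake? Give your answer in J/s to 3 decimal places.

0.180 J/s

R = Σλ_iE_i / (1 + Σλ_ih_i)
Numerator: 0.0053×13 + 0.078×3.6 + 0.033×8.6 + 0.0379×7.4 = 0.914
Denominator: 1 + 0.0053×20 + 0.078×6.3 + 0.033×85 + 0.0379×18 = 5.085
R = 0.914/5.085 = 0.1798 J/s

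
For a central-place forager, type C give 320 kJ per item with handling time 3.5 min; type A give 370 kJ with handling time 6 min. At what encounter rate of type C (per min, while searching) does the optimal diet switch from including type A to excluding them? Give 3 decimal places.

At the threshold, the rate on type C alone equals the profitability of type A: λ·320/(1 + λ·3.5) = 370/6 = 61.67.
Rearranging, λ(320 − 61.67×3.5) = 61.67, so λ = 61.67/104.2 = 0.592 per min.

0.592 per min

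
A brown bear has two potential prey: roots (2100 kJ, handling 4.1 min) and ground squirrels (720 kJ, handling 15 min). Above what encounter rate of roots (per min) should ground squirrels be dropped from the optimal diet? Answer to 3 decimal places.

At the threshold, the rate on roots alone equals the profitability of ground squirrels: λ·2100/(1 + λ·4.1) = 720/15 = 48.
Rearranging, λ(2100 − 48×4.1) = 48, so λ = 48/1903 = 0.02522 per min.

0.025 per min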